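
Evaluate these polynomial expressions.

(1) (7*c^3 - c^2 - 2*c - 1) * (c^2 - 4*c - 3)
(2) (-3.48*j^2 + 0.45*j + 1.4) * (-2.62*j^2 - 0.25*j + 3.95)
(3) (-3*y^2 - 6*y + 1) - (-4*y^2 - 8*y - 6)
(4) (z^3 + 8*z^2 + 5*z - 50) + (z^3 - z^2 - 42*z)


(1) = 7*c^5 - 29*c^4 - 19*c^3 + 10*c^2 + 10*c + 3
(2) = 9.1176*j^4 - 0.309*j^3 - 17.5265*j^2 + 1.4275*j + 5.53
(3) = y^2 + 2*y + 7
(4) = 2*z^3 + 7*z^2 - 37*z - 50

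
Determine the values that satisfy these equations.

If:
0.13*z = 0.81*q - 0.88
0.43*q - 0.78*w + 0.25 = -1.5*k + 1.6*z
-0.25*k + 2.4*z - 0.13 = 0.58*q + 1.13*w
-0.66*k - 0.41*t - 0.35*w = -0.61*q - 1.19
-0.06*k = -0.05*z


Then:
k = 0.60
q = 1.20
t = 3.16
w = 0.66
z = 0.72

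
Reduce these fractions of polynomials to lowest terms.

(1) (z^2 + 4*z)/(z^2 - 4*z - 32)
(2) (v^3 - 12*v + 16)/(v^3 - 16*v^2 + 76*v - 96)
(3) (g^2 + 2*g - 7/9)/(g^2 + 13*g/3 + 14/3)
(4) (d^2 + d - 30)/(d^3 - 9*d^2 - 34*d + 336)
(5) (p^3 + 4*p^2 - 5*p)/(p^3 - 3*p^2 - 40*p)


(1) = z/(z - 8)
(2) = (v^2 + 2*v - 8)/(v^2 - 14*v + 48)
(3) = (3*g - 1)/(3*g + 6)
(4) = (d - 5)/(d^2 - 15*d + 56)
(5) = (p - 1)/(p - 8)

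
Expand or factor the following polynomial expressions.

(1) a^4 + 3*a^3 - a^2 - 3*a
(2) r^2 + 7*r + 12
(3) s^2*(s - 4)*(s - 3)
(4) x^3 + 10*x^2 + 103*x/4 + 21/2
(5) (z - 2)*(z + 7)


(1) = a*(a - 1)*(a + 1)*(a + 3)
(2) = (r + 3)*(r + 4)
(3) = s^4 - 7*s^3 + 12*s^2
(4) = (x + 1/2)*(x + 7/2)*(x + 6)
(5) = z^2 + 5*z - 14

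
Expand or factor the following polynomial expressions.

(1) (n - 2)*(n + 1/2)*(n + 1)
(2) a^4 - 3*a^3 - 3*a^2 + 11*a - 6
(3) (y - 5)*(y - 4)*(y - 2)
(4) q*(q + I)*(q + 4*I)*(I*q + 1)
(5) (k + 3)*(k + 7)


(1) = n^3 - n^2/2 - 5*n/2 - 1
(2) = (a - 3)*(a - 1)^2*(a + 2)
(3) = y^3 - 11*y^2 + 38*y - 40
(4) = I*q^4 - 4*q^3 + I*q^2 - 4*q
(5) = k^2 + 10*k + 21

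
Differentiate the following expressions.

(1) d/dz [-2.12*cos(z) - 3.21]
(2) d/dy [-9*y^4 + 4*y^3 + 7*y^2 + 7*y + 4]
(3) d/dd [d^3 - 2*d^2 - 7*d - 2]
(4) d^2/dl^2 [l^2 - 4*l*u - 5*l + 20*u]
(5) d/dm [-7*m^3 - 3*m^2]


(1) = 2.12*sin(z)
(2) = -36*y^3 + 12*y^2 + 14*y + 7
(3) = 3*d^2 - 4*d - 7
(4) = 2
(5) = 3*m*(-7*m - 2)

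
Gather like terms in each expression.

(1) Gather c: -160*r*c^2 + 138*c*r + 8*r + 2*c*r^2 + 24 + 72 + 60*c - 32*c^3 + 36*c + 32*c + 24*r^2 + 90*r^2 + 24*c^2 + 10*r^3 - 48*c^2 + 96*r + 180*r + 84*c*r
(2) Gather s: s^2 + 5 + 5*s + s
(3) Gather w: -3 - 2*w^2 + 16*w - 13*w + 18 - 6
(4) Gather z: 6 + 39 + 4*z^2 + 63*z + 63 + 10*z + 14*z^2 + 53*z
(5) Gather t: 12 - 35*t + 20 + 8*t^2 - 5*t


(1) = -32*c^3 + c^2*(-160*r - 24) + c*(2*r^2 + 222*r + 128) + 10*r^3 + 114*r^2 + 284*r + 96
(2) = s^2 + 6*s + 5
(3) = -2*w^2 + 3*w + 9
(4) = 18*z^2 + 126*z + 108
(5) = 8*t^2 - 40*t + 32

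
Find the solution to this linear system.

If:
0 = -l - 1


Then:
l = -1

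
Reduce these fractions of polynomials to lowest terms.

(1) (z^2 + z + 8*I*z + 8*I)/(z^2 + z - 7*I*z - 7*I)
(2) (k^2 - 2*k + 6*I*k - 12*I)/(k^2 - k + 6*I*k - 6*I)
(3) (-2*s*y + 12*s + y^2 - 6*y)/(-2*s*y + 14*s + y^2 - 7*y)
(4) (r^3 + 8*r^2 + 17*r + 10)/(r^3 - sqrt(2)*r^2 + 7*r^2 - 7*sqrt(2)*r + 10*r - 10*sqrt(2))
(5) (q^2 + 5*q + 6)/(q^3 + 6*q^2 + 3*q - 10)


(1) = (z + 8*I)/(z - 7*I)
(2) = (k - 2)/(k - 1)
(3) = (y - 6)/(y - 7)
(4) = (r + 1)/(r - sqrt(2))
(5) = (q + 3)/(q^2 + 4*q - 5)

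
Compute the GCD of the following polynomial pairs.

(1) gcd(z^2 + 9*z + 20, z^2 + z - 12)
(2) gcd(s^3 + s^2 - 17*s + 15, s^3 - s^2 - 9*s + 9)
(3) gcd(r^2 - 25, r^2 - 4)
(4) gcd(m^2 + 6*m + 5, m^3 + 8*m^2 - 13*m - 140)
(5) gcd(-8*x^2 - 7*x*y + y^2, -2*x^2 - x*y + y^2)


(1) = z + 4
(2) = gcd((s - 3)*(s - 1)*(s + 5), (s - 3)*(s - 1)*(s + 3)) = s^2 - 4*s + 3
(3) = 1
(4) = m + 5
(5) = x + y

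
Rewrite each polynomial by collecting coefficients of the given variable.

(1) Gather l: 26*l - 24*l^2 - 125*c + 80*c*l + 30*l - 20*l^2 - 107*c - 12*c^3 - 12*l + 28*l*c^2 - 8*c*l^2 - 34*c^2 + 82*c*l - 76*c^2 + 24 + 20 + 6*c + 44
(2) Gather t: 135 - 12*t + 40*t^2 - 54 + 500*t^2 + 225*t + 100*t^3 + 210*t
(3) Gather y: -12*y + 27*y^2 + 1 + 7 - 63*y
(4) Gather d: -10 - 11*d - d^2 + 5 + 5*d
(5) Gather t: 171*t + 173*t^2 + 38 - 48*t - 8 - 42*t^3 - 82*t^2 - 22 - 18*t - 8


(1) = -12*c^3 - 110*c^2 - 226*c + l^2*(-8*c - 44) + l*(28*c^2 + 162*c + 44) + 88
(2) = 100*t^3 + 540*t^2 + 423*t + 81
(3) = 27*y^2 - 75*y + 8
(4) = -d^2 - 6*d - 5
(5) = -42*t^3 + 91*t^2 + 105*t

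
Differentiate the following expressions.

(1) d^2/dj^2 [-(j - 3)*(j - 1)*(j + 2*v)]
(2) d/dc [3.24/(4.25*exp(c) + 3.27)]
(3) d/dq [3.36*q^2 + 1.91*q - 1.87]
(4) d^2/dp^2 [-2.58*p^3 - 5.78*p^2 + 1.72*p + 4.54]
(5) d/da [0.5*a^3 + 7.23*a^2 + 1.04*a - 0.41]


(1) = -6*j - 4*v + 8
(2) = -13.77*exp(c)/(4.25*exp(c) + 3.27)^2
(3) = 6.72*q + 1.91
(4) = -15.48*p - 11.56
(5) = 1.5*a^2 + 14.46*a + 1.04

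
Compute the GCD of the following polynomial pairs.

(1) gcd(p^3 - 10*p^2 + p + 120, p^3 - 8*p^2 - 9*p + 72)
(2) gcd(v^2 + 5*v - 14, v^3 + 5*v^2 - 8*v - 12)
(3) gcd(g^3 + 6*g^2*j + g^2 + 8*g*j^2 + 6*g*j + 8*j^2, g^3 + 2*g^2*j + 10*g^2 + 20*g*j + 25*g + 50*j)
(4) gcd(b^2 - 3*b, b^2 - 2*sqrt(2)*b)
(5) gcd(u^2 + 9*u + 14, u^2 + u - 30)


(1) = gcd((p - 8)*(p - 5)*(p + 3), (p - 8)*(p - 3)*(p + 3)) = p^2 - 5*p - 24
(2) = gcd((v - 2)*(v + 7), (v - 2)*(v + 1)*(v + 6)) = v - 2
(3) = g + 2*j
(4) = gcd(b*(b - 3), b*(b - 2*sqrt(2))) = b
(5) = gcd((u + 2)*(u + 7), (u - 5)*(u + 6)) = 1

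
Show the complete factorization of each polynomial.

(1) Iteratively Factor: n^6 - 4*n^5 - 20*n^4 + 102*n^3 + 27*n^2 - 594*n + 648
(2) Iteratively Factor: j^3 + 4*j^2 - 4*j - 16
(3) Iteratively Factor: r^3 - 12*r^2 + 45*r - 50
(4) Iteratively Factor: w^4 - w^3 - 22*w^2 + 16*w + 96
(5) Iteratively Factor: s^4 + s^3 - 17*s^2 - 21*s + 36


(1) = (n - 2)*(n^5 - 2*n^4 - 24*n^3 + 54*n^2 + 135*n - 324) = (n - 2)*(n + 4)*(n^4 - 6*n^3 + 54*n - 81) = (n - 3)*(n - 2)*(n + 4)*(n^3 - 3*n^2 - 9*n + 27) = (n - 3)^2*(n - 2)*(n + 4)*(n^2 - 9) = (n - 3)^3*(n - 2)*(n + 4)*(n + 3)
(2) = (j + 2)*(j^2 + 2*j - 8) = (j - 2)*(j + 2)*(j + 4)
(3) = (r - 2)*(r^2 - 10*r + 25) = (r - 5)*(r - 2)*(r - 5)
(4) = (w + 2)*(w^3 - 3*w^2 - 16*w + 48) = (w + 2)*(w + 4)*(w^2 - 7*w + 12) = (w - 4)*(w + 2)*(w + 4)*(w - 3)
(5) = (s + 3)*(s^3 - 2*s^2 - 11*s + 12) = (s - 4)*(s + 3)*(s^2 + 2*s - 3) = (s - 4)*(s + 3)^2*(s - 1)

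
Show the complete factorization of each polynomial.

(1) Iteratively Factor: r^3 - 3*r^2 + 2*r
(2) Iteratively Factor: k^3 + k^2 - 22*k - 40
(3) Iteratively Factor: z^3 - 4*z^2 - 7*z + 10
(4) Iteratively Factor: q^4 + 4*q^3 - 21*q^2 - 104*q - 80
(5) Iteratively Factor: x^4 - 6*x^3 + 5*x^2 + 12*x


(1) = (r - 2)*(r^2 - r) = (r - 2)*(r - 1)*(r)
(2) = (k - 5)*(k^2 + 6*k + 8) = (k - 5)*(k + 4)*(k + 2)
(3) = (z - 5)*(z^2 + z - 2) = (z - 5)*(z - 1)*(z + 2)
(4) = (q + 4)*(q^3 - 21*q - 20) = (q - 5)*(q + 4)*(q^2 + 5*q + 4) = (q - 5)*(q + 4)^2*(q + 1)
(5) = (x + 1)*(x^3 - 7*x^2 + 12*x) = (x - 4)*(x + 1)*(x^2 - 3*x) = (x - 4)*(x - 3)*(x + 1)*(x)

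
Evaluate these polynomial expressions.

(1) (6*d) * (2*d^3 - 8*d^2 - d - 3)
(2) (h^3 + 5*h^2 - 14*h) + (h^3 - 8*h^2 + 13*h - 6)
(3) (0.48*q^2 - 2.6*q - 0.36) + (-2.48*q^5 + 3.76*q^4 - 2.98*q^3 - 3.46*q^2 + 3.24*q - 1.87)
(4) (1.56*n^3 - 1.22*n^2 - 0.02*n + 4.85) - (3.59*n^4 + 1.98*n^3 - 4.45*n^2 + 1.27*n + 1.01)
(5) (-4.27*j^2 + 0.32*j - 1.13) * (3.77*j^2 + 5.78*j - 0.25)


(1) = 12*d^4 - 48*d^3 - 6*d^2 - 18*d
(2) = 2*h^3 - 3*h^2 - h - 6
(3) = -2.48*q^5 + 3.76*q^4 - 2.98*q^3 - 2.98*q^2 + 0.64*q - 2.23
(4) = -3.59*n^4 - 0.42*n^3 + 3.23*n^2 - 1.29*n + 3.84
(5) = -16.0979*j^4 - 23.4742*j^3 - 1.343*j^2 - 6.6114*j + 0.2825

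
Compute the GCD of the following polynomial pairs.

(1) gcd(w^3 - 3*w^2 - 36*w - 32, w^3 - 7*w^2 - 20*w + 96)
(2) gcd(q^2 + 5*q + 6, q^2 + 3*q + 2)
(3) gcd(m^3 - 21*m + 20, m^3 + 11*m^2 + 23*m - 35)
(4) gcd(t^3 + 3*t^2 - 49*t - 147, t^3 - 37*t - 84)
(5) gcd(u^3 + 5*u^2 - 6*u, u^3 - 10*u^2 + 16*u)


(1) = gcd((w - 8)*(w + 1)*(w + 4), (w - 8)*(w - 3)*(w + 4)) = w^2 - 4*w - 32
(2) = gcd((q + 2)*(q + 3), (q + 1)*(q + 2)) = q + 2
(3) = m^2 + 4*m - 5
(4) = t^2 - 4*t - 21
(5) = gcd(u*(u - 1)*(u + 6), u*(u - 8)*(u - 2)) = u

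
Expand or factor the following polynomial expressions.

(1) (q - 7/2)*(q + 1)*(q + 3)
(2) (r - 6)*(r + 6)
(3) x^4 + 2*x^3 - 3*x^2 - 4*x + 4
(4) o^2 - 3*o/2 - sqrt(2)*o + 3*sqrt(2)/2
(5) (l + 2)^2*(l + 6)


(1) = q^3 + q^2/2 - 11*q - 21/2
(2) = r^2 - 36
(3) = (x - 1)^2*(x + 2)^2
(4) = (o - 3/2)*(o - sqrt(2))
(5) = l^3 + 10*l^2 + 28*l + 24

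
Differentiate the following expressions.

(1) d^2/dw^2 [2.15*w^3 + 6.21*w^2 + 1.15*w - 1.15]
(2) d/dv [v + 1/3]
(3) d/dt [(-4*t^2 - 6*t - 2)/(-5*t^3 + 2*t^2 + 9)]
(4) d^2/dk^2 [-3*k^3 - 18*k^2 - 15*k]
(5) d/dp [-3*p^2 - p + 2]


(1) = 12.9*w + 12.42
(2) = 1
(3) = 2*(-10*t^4 - 30*t^3 - 9*t^2 - 32*t - 27)/(25*t^6 - 20*t^5 + 4*t^4 - 90*t^3 + 36*t^2 + 81)
(4) = -18*k - 36
(5) = -6*p - 1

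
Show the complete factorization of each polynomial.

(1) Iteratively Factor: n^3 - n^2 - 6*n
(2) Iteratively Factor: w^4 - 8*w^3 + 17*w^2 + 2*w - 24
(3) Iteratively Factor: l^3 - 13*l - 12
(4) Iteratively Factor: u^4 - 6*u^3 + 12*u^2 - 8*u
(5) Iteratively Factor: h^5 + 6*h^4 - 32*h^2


(1) = (n + 2)*(n^2 - 3*n) = n*(n + 2)*(n - 3)
(2) = (w + 1)*(w^3 - 9*w^2 + 26*w - 24) = (w - 2)*(w + 1)*(w^2 - 7*w + 12) = (w - 4)*(w - 2)*(w + 1)*(w - 3)
(3) = (l + 3)*(l^2 - 3*l - 4) = (l - 4)*(l + 3)*(l + 1)
(4) = (u - 2)*(u^3 - 4*u^2 + 4*u) = (u - 2)^2*(u^2 - 2*u) = u*(u - 2)^2*(u - 2)
(5) = (h - 2)*(h^4 + 8*h^3 + 16*h^2) = (h - 2)*(h + 4)*(h^3 + 4*h^2) = (h - 2)*(h + 4)^2*(h^2) = h*(h - 2)*(h + 4)^2*(h)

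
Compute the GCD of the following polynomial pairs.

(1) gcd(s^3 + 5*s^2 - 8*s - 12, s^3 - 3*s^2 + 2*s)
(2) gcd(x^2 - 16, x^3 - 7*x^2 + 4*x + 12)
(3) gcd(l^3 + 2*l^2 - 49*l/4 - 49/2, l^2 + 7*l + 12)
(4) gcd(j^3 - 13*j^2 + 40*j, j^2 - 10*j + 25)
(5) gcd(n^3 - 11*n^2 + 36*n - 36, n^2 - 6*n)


(1) = gcd((s - 2)*(s + 1)*(s + 6), s*(s - 2)*(s - 1)) = s - 2
(2) = gcd((x - 4)*(x + 4), (x - 6)*(x - 2)*(x + 1)) = 1
(3) = gcd((l - 7/2)*(l + 2)*(l + 7/2), (l + 3)*(l + 4)) = 1
(4) = gcd(j*(j - 8)*(j - 5), (j - 5)^2) = j - 5
(5) = gcd((n - 6)*(n - 3)*(n - 2), n*(n - 6)) = n - 6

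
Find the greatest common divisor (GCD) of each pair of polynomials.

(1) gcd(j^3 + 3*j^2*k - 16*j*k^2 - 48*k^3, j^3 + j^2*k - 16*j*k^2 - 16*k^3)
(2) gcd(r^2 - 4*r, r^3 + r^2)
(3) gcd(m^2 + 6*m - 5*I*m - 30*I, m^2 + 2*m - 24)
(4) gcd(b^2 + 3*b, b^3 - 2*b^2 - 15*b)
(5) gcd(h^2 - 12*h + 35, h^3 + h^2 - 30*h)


(1) = j^2 - 16*k^2
(2) = gcd(r*(r - 4), r^2*(r + 1)) = r
(3) = m + 6
(4) = gcd(b*(b + 3), b*(b - 5)*(b + 3)) = b^2 + 3*b
(5) = h - 5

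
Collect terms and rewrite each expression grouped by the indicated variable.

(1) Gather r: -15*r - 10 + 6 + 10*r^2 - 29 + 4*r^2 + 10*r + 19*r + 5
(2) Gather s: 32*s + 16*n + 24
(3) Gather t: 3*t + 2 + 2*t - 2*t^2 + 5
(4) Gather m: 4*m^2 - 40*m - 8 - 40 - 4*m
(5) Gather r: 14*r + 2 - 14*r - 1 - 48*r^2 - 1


(1) = 14*r^2 + 14*r - 28
(2) = 16*n + 32*s + 24
(3) = -2*t^2 + 5*t + 7
(4) = 4*m^2 - 44*m - 48
(5) = -48*r^2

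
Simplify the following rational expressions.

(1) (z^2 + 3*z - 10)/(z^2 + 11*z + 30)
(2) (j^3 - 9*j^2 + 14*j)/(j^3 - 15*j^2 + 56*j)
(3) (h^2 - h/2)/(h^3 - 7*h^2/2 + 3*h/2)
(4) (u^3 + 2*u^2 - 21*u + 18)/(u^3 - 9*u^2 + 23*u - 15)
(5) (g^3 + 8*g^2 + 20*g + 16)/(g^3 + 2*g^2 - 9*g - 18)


(1) = (z - 2)/(z + 6)
(2) = (j - 2)/(j - 8)
(3) = 1/(h - 3)
(4) = (u + 6)/(u - 5)
(5) = (g^2 + 6*g + 8)/(g^2 - 9)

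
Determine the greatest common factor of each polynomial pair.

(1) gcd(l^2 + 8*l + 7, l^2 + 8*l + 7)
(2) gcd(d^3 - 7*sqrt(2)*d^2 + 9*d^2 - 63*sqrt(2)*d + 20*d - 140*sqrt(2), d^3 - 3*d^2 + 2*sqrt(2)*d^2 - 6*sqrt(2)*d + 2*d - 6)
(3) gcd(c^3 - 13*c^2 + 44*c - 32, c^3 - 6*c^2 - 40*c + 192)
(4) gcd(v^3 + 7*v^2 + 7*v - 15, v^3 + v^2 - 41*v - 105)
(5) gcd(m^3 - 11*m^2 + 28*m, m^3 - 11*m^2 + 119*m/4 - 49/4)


(1) = gcd((l + 1)*(l + 7), (l + 1)*(l + 7)) = l^2 + 8*l + 7
(2) = gcd((d + 4)*(d + 5)*(d - 7*sqrt(2)), (d - 3)*(d + sqrt(2))^2) = 1
(3) = gcd((c - 8)*(c - 4)*(c - 1), (c - 8)*(c - 4)*(c + 6)) = c^2 - 12*c + 32
(4) = v^2 + 8*v + 15
(5) = gcd(m*(m - 7)*(m - 4), (m - 7)*(m - 7/2)*(m - 1/2)) = m - 7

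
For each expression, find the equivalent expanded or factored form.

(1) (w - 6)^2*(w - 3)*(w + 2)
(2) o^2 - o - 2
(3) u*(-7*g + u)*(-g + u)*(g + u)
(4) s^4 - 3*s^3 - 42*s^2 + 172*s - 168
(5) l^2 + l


(1) = w^4 - 13*w^3 + 42*w^2 + 36*w - 216
(2) = (o - 2)*(o + 1)
(3) = 7*g^3*u - g^2*u^2 - 7*g*u^3 + u^4
(4) = (s - 6)*(s - 2)^2*(s + 7)
(5) = l*(l + 1)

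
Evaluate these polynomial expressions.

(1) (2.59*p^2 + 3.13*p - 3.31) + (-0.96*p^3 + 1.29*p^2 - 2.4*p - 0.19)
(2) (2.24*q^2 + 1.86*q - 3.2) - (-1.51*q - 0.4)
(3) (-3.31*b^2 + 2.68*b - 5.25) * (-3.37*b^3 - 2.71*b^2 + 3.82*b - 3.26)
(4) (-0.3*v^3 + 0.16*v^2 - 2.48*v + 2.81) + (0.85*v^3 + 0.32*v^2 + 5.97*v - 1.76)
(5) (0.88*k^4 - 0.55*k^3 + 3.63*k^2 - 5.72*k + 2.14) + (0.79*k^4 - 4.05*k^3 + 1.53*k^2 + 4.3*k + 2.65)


(1) = -0.96*p^3 + 3.88*p^2 + 0.73*p - 3.5
(2) = 2.24*q^2 + 3.37*q - 2.8
(3) = 11.1547*b^5 - 0.0615*b^4 - 2.2145*b^3 + 35.2557*b^2 - 28.7918*b + 17.115
(4) = 0.55*v^3 + 0.48*v^2 + 3.49*v + 1.05
(5) = 1.67*k^4 - 4.6*k^3 + 5.16*k^2 - 1.42*k + 4.79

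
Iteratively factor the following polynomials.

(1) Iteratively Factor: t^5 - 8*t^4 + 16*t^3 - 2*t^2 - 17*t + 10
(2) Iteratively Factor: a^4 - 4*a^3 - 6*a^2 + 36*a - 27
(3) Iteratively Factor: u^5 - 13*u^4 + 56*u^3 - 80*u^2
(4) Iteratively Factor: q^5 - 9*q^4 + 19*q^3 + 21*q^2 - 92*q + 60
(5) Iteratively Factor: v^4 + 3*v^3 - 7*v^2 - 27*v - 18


(1) = (t + 1)*(t^4 - 9*t^3 + 25*t^2 - 27*t + 10) = (t - 1)*(t + 1)*(t^3 - 8*t^2 + 17*t - 10) = (t - 5)*(t - 1)*(t + 1)*(t^2 - 3*t + 2) = (t - 5)*(t - 1)^2*(t + 1)*(t - 2)
(2) = (a - 3)*(a^3 - a^2 - 9*a + 9) = (a - 3)*(a + 3)*(a^2 - 4*a + 3) = (a - 3)*(a - 1)*(a + 3)*(a - 3)
(3) = (u)*(u^4 - 13*u^3 + 56*u^2 - 80*u) = u*(u - 4)*(u^3 - 9*u^2 + 20*u) = u*(u - 5)*(u - 4)*(u^2 - 4*u) = u*(u - 5)*(u - 4)^2*(u)
(4) = (q + 2)*(q^4 - 11*q^3 + 41*q^2 - 61*q + 30) = (q - 1)*(q + 2)*(q^3 - 10*q^2 + 31*q - 30) = (q - 2)*(q - 1)*(q + 2)*(q^2 - 8*q + 15) = (q - 3)*(q - 2)*(q - 1)*(q + 2)*(q - 5)
(5) = (v + 2)*(v^3 + v^2 - 9*v - 9) = (v + 1)*(v + 2)*(v^2 - 9) = (v + 1)*(v + 2)*(v + 3)*(v - 3)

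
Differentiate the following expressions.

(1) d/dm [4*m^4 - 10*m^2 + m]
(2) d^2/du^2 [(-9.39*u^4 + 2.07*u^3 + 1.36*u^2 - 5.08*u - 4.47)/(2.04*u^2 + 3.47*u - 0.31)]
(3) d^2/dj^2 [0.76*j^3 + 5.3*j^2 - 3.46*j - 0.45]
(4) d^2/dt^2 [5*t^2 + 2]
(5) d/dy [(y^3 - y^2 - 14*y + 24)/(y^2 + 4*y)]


(1) = 16*m^3 - 20*m + 1
(2) = (-78.154848*u^6 - 398.819592*u^5 - 642.75489*u^4 + 152.544438*u^3 - 130.64247*u^2 - 207.935406*u - 123.967022)/(8.489664*u^6 + 43.322256*u^5 + 69.82002*u^4 + 28.615355*u^3 - 10.609905*u^2 + 1.000401*u - 0.029791)
(3) = 4.56*j + 10.6
(4) = 10
(5) = 1 - 6/y^2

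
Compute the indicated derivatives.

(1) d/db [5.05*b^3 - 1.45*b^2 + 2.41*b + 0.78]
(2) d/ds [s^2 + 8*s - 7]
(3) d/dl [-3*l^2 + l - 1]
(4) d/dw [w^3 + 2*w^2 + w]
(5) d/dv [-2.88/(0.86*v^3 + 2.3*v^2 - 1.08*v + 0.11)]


(1) = 15.15*b^2 - 2.9*b + 2.41
(2) = 2*s + 8
(3) = 1 - 6*l
(4) = 3*w^2 + 4*w + 1
(5) = (7.4304*v^2 + 13.248*v - 3.1104)/(0.86*v^3 + 2.3*v^2 - 1.08*v + 0.11)^2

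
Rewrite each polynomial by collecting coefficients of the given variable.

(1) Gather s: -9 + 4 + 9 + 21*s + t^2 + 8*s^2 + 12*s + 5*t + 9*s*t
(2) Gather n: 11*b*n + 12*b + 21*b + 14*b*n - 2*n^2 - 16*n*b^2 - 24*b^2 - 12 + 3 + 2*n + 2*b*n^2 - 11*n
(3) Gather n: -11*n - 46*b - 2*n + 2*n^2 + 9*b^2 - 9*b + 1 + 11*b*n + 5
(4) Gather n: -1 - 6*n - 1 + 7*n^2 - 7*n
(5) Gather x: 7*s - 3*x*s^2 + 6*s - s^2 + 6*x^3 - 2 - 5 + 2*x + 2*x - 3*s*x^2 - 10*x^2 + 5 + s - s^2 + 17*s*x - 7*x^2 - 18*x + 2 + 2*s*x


(1) = 8*s^2 + s*(9*t + 33) + t^2 + 5*t + 4
(2) = -24*b^2 + 33*b + n^2*(2*b - 2) + n*(-16*b^2 + 25*b - 9) - 9
(3) = 9*b^2 - 55*b + 2*n^2 + n*(11*b - 13) + 6
(4) = 7*n^2 - 13*n - 2
(5) = -2*s^2 + 14*s + 6*x^3 + x^2*(-3*s - 17) + x*(-3*s^2 + 19*s - 14)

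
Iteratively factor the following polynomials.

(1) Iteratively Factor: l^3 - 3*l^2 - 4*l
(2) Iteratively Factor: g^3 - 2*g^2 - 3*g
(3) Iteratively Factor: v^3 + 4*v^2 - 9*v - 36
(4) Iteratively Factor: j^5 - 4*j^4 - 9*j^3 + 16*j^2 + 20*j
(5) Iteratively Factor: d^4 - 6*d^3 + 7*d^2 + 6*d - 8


(1) = (l + 1)*(l^2 - 4*l) = l*(l + 1)*(l - 4)
(2) = (g + 1)*(g^2 - 3*g) = (g - 3)*(g + 1)*(g)
(3) = (v - 3)*(v^2 + 7*v + 12) = (v - 3)*(v + 4)*(v + 3)
(4) = (j + 1)*(j^4 - 5*j^3 - 4*j^2 + 20*j) = (j + 1)*(j + 2)*(j^3 - 7*j^2 + 10*j) = j*(j + 1)*(j + 2)*(j^2 - 7*j + 10) = j*(j - 5)*(j + 1)*(j + 2)*(j - 2)
(5) = (d - 2)*(d^3 - 4*d^2 - d + 4) = (d - 4)*(d - 2)*(d^2 - 1) = (d - 4)*(d - 2)*(d + 1)*(d - 1)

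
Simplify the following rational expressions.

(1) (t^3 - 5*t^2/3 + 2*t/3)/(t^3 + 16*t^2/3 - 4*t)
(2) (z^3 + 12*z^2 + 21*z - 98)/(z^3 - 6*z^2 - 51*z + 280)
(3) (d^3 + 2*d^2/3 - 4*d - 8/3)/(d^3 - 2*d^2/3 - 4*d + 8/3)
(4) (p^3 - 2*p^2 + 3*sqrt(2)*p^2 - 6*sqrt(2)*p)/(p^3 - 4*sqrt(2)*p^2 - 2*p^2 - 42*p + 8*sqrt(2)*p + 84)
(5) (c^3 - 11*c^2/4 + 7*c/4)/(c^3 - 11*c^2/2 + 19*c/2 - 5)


(1) = (t - 1)/(t + 6)
(2) = (z^2 + 5*z - 14)/(z^2 - 13*z + 40)
(3) = (3*d + 2)/(3*d - 2)
(4) = p/(p - 7*sqrt(2))
(5) = (4*c^2 - 7*c)/(4*c^2 - 18*c + 20)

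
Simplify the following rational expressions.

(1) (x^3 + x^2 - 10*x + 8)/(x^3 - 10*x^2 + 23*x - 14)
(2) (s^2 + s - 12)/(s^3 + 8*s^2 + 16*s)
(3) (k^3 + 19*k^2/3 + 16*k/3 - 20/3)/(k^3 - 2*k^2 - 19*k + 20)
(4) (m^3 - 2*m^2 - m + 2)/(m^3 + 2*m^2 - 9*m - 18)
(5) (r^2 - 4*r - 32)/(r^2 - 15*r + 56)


(1) = (x + 4)/(x - 7)
(2) = (s - 3)/(s^2 + 4*s)
(3) = (3*k^3 + 19*k^2 + 16*k - 20)/(3*k^3 - 6*k^2 - 57*k + 60)
(4) = (m^3 - 2*m^2 - m + 2)/(m^3 + 2*m^2 - 9*m - 18)
(5) = (r + 4)/(r - 7)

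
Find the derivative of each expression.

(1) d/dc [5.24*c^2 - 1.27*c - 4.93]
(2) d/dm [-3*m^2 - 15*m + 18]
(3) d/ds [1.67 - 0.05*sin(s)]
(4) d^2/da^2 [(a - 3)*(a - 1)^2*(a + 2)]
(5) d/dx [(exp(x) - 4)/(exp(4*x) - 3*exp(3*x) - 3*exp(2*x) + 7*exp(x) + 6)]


(1) = 10.48*c - 1.27
(2) = -6*m - 15
(3) = -0.05*cos(s)
(4) = 12*a^2 - 18*a - 6
(5) = (-3*exp(3*x) + 25*exp(2*x) - 58*exp(x) + 34)*exp(x)/(exp(7*x) - 7*exp(6*x) + 10*exp(5*x) + 22*exp(4*x) - 43*exp(3*x) - 35*exp(2*x) + 48*exp(x) + 36)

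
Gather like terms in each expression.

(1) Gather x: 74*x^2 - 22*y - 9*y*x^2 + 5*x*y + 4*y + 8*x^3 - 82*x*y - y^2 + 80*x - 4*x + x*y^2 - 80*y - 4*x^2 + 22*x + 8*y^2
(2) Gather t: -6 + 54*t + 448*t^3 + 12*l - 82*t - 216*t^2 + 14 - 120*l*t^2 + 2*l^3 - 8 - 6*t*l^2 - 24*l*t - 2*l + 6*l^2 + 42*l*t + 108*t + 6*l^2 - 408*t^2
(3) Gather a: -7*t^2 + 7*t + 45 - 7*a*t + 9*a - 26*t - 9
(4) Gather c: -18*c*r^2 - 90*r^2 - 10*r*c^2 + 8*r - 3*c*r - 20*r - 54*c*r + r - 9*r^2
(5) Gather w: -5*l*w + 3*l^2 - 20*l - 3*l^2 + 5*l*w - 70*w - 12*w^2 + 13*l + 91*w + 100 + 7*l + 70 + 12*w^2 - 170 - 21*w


(1) = 8*x^3 + x^2*(70 - 9*y) + x*(y^2 - 77*y + 98) + 7*y^2 - 98*y
(2) = 2*l^3 + 12*l^2 + 10*l + 448*t^3 + t^2*(-120*l - 624) + t*(-6*l^2 + 18*l + 80)
(3) = a*(9 - 7*t) - 7*t^2 - 19*t + 36
(4) = -10*c^2*r + c*(-18*r^2 - 57*r) - 99*r^2 - 11*r
(5) = 0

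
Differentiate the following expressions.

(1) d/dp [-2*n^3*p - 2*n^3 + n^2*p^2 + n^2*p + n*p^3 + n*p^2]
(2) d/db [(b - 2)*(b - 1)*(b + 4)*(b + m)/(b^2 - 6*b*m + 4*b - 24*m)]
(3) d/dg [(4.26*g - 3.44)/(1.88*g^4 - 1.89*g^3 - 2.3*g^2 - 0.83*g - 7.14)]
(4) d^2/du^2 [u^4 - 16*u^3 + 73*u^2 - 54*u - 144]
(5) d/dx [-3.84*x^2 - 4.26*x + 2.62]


(1) = n*(-2*n^2 + 2*n*p + n + 3*p^2 + 2*p)
(2) = (2*b^3 - 17*b^2*m - 3*b^2 - 12*b*m^2 + 36*b*m + 18*m^2 - 14*m)/(b^2 - 12*b*m + 36*m^2)
(3) = (-24.0264*g^4 + 41.9716*g^3 - 9.7068*g^2 - 15.824*g - 33.2716)/(3.5344*g^8 - 7.1064*g^7 - 5.0759*g^6 + 5.5732*g^5 - 18.419*g^4 + 30.8072*g^3 + 33.5329*g^2 + 11.8524*g + 50.9796)
(4) = 12*u^2 - 96*u + 146
(5) = -7.68*x - 4.26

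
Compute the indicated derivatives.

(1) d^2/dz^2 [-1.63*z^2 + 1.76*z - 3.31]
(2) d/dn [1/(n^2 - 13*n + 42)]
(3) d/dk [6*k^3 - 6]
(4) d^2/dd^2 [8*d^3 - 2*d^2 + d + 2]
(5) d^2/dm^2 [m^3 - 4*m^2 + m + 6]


(1) = -3.26000000000000
(2) = (13 - 2*n)/(n^2 - 13*n + 42)^2
(3) = 18*k^2
(4) = 48*d - 4
(5) = 6*m - 8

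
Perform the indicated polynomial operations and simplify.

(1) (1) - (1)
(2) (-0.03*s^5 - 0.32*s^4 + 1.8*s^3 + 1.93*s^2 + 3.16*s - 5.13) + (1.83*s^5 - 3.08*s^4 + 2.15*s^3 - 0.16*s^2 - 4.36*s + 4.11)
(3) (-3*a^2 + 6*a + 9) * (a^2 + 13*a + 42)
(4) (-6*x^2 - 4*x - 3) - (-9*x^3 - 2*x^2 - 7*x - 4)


(1) = 0
(2) = 1.8*s^5 - 3.4*s^4 + 3.95*s^3 + 1.77*s^2 - 1.2*s - 1.02
(3) = -3*a^4 - 33*a^3 - 39*a^2 + 369*a + 378
(4) = 9*x^3 - 4*x^2 + 3*x + 1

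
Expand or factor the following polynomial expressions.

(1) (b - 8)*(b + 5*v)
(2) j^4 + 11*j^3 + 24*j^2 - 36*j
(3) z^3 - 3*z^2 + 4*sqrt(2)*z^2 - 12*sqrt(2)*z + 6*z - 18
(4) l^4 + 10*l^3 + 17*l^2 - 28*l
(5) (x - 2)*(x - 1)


(1) = b^2 + 5*b*v - 8*b - 40*v
(2) = j*(j - 1)*(j + 6)^2
(3) = (z - 3)*(z + sqrt(2))*(z + 3*sqrt(2))
(4) = l*(l - 1)*(l + 4)*(l + 7)
(5) = x^2 - 3*x + 2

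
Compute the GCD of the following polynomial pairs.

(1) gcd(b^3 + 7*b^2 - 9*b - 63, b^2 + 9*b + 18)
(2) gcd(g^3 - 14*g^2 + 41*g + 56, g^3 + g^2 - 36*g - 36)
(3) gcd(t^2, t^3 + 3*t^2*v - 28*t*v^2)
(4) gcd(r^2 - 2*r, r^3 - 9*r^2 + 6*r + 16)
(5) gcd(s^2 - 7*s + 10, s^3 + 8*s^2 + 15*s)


(1) = b + 3
(2) = gcd((g - 8)*(g - 7)*(g + 1), (g - 6)*(g + 1)*(g + 6)) = g + 1
(3) = t
(4) = gcd(r*(r - 2), (r - 8)*(r - 2)*(r + 1)) = r - 2
(5) = 1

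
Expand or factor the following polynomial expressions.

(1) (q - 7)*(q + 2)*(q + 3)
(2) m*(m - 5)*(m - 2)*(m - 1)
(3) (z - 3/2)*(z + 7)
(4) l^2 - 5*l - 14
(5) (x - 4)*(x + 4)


(1) = q^3 - 2*q^2 - 29*q - 42
(2) = m^4 - 8*m^3 + 17*m^2 - 10*m
(3) = z^2 + 11*z/2 - 21/2
(4) = (l - 7)*(l + 2)
(5) = x^2 - 16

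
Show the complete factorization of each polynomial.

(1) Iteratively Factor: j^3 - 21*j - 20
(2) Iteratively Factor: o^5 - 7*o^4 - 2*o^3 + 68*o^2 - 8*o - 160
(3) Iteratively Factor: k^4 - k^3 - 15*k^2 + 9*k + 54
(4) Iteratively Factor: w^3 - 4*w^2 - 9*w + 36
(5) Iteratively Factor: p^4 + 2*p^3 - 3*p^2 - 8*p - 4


(1) = (j + 1)*(j^2 - j - 20) = (j + 1)*(j + 4)*(j - 5)
(2) = (o + 2)*(o^4 - 9*o^3 + 16*o^2 + 36*o - 80) = (o + 2)^2*(o^3 - 11*o^2 + 38*o - 40) = (o - 5)*(o + 2)^2*(o^2 - 6*o + 8) = (o - 5)*(o - 4)*(o + 2)^2*(o - 2)
(3) = (k - 3)*(k^3 + 2*k^2 - 9*k - 18) = (k - 3)*(k + 3)*(k^2 - k - 6) = (k - 3)*(k + 2)*(k + 3)*(k - 3)
(4) = (w - 3)*(w^2 - w - 12) = (w - 3)*(w + 3)*(w - 4)
(5) = (p - 2)*(p^3 + 4*p^2 + 5*p + 2) = (p - 2)*(p + 2)*(p^2 + 2*p + 1) = (p - 2)*(p + 1)*(p + 2)*(p + 1)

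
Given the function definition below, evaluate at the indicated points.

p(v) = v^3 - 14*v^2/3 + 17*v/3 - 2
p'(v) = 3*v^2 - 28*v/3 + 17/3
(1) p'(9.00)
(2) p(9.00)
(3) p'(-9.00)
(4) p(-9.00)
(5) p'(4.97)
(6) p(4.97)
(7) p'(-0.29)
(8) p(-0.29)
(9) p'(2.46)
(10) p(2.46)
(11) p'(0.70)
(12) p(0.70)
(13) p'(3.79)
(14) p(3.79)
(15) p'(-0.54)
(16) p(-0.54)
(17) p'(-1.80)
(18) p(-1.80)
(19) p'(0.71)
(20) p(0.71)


(1) = 164.67
(2) = 400.00
(3) = 332.67
(4) = -1160.00
(5) = 33.38
(6) = 33.66
(7) = 8.63
(8) = -4.06
(9) = 0.86
(10) = -1.41
(11) = 0.60
(12) = 0.02
(13) = 13.39
(14) = 6.88
(15) = 11.58
(16) = -6.58
(17) = 32.19
(18) = -33.15
(19) = 0.55
(20) = 0.03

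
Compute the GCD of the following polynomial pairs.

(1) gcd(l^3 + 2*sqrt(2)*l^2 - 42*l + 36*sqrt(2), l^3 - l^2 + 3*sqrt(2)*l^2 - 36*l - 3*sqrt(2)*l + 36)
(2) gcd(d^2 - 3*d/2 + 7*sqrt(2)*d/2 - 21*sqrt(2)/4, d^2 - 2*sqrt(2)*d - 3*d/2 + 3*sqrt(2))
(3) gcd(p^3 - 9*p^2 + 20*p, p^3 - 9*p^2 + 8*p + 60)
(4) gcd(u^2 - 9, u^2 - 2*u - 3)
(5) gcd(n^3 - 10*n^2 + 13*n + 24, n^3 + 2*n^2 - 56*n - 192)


(1) = l^2 + 3*sqrt(2)*l - 36
(2) = d - 3/2
(3) = gcd(p*(p - 5)*(p - 4), (p - 6)*(p - 5)*(p + 2)) = p - 5
(4) = gcd((u - 3)*(u + 3), (u - 3)*(u + 1)) = u - 3
(5) = n - 8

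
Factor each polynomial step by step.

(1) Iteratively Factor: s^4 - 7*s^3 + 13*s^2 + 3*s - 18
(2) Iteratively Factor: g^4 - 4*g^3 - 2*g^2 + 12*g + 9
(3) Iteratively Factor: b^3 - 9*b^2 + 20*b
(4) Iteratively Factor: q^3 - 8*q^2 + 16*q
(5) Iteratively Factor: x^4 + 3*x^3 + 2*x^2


(1) = (s + 1)*(s^3 - 8*s^2 + 21*s - 18) = (s - 3)*(s + 1)*(s^2 - 5*s + 6) = (s - 3)^2*(s + 1)*(s - 2)
(2) = (g + 1)*(g^3 - 5*g^2 + 3*g + 9) = (g + 1)^2*(g^2 - 6*g + 9) = (g - 3)*(g + 1)^2*(g - 3)
(3) = (b - 5)*(b^2 - 4*b) = (b - 5)*(b - 4)*(b)
(4) = (q - 4)*(q^2 - 4*q) = (q - 4)^2*(q)
(5) = (x + 2)*(x^3 + x^2) = (x + 1)*(x + 2)*(x^2) = x*(x + 1)*(x + 2)*(x)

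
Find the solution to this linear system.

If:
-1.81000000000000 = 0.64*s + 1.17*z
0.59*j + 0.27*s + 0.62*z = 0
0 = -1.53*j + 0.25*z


Then:
j = 0.56
s = -9.09
z = 3.43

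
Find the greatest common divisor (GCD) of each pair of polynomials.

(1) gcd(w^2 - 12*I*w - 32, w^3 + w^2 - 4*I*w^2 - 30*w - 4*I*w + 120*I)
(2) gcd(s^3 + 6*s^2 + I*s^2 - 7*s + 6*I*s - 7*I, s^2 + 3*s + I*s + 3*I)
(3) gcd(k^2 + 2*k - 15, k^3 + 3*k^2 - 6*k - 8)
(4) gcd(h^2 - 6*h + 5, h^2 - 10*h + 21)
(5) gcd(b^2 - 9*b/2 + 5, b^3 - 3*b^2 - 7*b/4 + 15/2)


(1) = gcd((w - 8*I)*(w - 4*I), (w - 5)*(w + 6)*(w - 4*I)) = w - 4*I
(2) = gcd((s - 1)*(s + 7)*(s + I), (s + 3)*(s + I)) = s + I
(3) = gcd((k - 3)*(k + 5), (k - 2)*(k + 1)*(k + 4)) = 1
(4) = gcd((h - 5)*(h - 1), (h - 7)*(h - 3)) = 1
(5) = b^2 - 9*b/2 + 5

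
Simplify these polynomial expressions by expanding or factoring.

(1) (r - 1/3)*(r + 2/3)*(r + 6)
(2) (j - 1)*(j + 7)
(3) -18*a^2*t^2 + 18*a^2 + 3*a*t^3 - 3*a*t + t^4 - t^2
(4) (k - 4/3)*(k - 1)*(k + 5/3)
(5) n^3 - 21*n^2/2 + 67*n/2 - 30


(1) = r^3 + 19*r^2/3 + 16*r/9 - 4/3
(2) = j^2 + 6*j - 7
(3) = (-3*a + t)*(6*a + t)*(t - 1)*(t + 1)
(4) = k^3 - 2*k^2/3 - 23*k/9 + 20/9
(5) = (n - 5)*(n - 4)*(n - 3/2)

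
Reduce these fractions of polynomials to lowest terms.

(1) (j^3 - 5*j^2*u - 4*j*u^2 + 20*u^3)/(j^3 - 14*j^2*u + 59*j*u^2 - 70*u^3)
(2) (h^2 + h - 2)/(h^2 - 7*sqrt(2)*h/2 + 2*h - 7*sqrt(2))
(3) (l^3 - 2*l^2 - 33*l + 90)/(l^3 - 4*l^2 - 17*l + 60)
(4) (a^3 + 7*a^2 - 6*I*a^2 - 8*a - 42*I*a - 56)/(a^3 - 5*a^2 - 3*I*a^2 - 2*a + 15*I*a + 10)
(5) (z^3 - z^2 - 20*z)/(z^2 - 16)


(1) = (-j - 2*u)/(-j + 7*u)
(2) = (2*h - 2)/(2*h - 7*sqrt(2))
(3) = (l + 6)/(l + 4)
(4) = (a^2 + a*(7 - 4*I) - 28*I)/(a^2 + a*(-5 - I) + 5*I)
(5) = (z^2 - 5*z)/(z - 4)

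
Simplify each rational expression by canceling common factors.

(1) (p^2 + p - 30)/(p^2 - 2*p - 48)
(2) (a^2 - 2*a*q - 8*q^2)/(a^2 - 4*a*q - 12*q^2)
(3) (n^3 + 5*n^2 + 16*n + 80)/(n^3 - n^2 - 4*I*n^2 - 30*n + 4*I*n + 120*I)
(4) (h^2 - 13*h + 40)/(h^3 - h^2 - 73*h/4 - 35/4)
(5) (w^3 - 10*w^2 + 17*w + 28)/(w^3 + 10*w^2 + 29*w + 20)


(1) = (p - 5)/(p - 8)
(2) = (-a + 4*q)/(-a + 6*q)
(3) = (n + 4*I)/(n - 6)
(4) = (4*h - 32)/(4*h^2 + 16*h + 7)
(5) = (w^2 - 11*w + 28)/(w^2 + 9*w + 20)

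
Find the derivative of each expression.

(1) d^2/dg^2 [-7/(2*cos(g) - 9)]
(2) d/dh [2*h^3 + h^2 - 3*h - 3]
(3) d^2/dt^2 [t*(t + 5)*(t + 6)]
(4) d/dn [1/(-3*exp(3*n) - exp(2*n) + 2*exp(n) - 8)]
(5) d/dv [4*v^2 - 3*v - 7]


(1) = 14*(9*cos(g) + cos(2*g) - 3)/(2*cos(g) - 9)^3
(2) = 6*h^2 + 2*h - 3
(3) = 6*t + 22
(4) = (9*exp(2*n) + 2*exp(n) - 2)*exp(n)/(3*exp(3*n) + exp(2*n) - 2*exp(n) + 8)^2
(5) = 8*v - 3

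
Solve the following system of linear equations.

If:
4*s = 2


Then:
s = 1/2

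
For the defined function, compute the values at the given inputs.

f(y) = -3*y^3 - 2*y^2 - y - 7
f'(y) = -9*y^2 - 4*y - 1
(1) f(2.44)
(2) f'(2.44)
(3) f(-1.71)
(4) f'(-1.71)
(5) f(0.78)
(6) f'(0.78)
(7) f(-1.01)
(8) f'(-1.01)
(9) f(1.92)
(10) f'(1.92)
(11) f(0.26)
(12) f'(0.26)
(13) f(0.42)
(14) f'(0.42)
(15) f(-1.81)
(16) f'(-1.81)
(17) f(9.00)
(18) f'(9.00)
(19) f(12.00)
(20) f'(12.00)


(1) = -64.93
(2) = -64.34
(3) = 3.86
(4) = -20.48
(5) = -10.42
(6) = -9.60
(7) = -4.94
(8) = -6.14
(9) = -37.53
(10) = -41.86
(11) = -7.45
(12) = -2.65
(13) = -8.00
(14) = -4.27
(15) = 6.05
(16) = -23.24
(17) = -2365.00
(18) = -766.00
(19) = -5491.00
(20) = -1345.00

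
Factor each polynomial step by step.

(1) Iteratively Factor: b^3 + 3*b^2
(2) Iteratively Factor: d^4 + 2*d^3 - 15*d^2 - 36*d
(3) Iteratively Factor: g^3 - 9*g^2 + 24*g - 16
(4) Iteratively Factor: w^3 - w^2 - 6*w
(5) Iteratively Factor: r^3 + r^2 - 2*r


(1) = (b + 3)*(b^2) = b*(b + 3)*(b)
(2) = (d - 4)*(d^3 + 6*d^2 + 9*d) = (d - 4)*(d + 3)*(d^2 + 3*d) = d*(d - 4)*(d + 3)*(d + 3)
(3) = (g - 1)*(g^2 - 8*g + 16) = (g - 4)*(g - 1)*(g - 4)
(4) = (w - 3)*(w^2 + 2*w) = w*(w - 3)*(w + 2)
(5) = (r + 2)*(r^2 - r) = r*(r + 2)*(r - 1)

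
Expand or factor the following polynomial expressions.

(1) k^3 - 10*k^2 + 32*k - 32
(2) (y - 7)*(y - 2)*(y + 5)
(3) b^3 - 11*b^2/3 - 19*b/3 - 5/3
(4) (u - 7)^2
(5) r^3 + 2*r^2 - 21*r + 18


(1) = (k - 4)^2*(k - 2)
(2) = y^3 - 4*y^2 - 31*y + 70
(3) = (b - 5)*(b + 1/3)*(b + 1)
(4) = u^2 - 14*u + 49
(5) = (r - 3)*(r - 1)*(r + 6)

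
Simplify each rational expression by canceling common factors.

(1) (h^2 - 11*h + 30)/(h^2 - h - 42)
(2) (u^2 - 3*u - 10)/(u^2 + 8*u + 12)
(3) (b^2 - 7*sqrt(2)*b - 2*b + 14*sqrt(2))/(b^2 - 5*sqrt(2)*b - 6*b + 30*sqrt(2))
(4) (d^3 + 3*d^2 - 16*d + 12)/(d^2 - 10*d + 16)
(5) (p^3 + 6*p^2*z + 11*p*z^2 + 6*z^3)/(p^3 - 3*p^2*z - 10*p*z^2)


(1) = (h^2 - 11*h + 30)/(h^2 - h - 42)
(2) = (u - 5)/(u + 6)
(3) = (b^2 + b*(-7*sqrt(2) - 2) + 14*sqrt(2))/(b^2 + b*(-5*sqrt(2) - 6) + 30*sqrt(2))
(4) = (d^2 + 5*d - 6)/(d - 8)
(5) = (-p^2 - 4*p*z - 3*z^2)/(-p^2 + 5*p*z)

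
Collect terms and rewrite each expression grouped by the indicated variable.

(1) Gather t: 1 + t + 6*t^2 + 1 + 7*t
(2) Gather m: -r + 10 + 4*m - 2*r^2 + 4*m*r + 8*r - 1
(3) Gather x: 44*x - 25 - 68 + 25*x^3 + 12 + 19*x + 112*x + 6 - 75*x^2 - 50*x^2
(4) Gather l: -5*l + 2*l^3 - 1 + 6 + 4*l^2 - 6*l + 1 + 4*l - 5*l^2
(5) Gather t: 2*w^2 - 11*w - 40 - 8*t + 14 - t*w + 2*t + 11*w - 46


(1) = 6*t^2 + 8*t + 2
(2) = m*(4*r + 4) - 2*r^2 + 7*r + 9
(3) = 25*x^3 - 125*x^2 + 175*x - 75
(4) = 2*l^3 - l^2 - 7*l + 6
(5) = t*(-w - 6) + 2*w^2 - 72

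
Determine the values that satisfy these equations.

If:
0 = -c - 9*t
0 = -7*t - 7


Then:
c = 9
t = -1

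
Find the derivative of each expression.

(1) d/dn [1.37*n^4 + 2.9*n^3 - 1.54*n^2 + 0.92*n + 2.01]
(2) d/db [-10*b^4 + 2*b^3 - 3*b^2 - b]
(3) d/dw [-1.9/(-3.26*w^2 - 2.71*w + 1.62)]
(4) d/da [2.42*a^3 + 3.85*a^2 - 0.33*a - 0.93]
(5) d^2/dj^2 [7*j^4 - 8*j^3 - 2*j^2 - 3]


(1) = 5.48*n^3 + 8.7*n^2 - 3.08*n + 0.92
(2) = -40*b^3 + 6*b^2 - 6*b - 1
(3) = (-12.388*w - 5.149)/(3.26*w^2 + 2.71*w - 1.62)^2
(4) = 7.26*a^2 + 7.7*a - 0.33
(5) = 84*j^2 - 48*j - 4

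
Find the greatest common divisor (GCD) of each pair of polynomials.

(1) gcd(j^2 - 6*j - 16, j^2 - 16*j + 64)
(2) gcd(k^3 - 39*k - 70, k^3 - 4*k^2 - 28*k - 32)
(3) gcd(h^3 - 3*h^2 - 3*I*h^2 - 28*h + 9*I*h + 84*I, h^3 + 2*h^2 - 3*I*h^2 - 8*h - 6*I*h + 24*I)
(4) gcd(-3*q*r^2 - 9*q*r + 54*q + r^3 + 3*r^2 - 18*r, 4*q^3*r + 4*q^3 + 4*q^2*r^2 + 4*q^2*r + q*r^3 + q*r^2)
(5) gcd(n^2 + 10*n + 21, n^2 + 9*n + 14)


(1) = j - 8
(2) = gcd((k - 7)*(k + 2)*(k + 5), (k - 8)*(k + 2)^2) = k + 2
(3) = gcd((h - 7)*(h + 4)*(h - 3*I), (h - 2)*(h + 4)*(h - 3*I)) = h^2 + h*(4 - 3*I) - 12*I
(4) = gcd((-3*q + r)*(r - 3)*(r + 6), (2*q + r)^2*(q*r + q)) = 1
(5) = gcd((n + 3)*(n + 7), (n + 2)*(n + 7)) = n + 7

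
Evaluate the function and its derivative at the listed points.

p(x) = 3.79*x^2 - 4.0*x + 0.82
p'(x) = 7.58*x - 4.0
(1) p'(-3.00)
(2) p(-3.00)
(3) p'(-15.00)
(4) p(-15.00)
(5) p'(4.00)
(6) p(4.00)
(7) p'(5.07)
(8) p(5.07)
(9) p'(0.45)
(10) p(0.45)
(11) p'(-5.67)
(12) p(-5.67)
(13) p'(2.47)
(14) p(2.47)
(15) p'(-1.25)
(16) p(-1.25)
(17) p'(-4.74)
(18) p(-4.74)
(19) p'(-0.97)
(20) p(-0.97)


(1) = -26.74
(2) = 46.93
(3) = -117.70
(4) = 913.57
(5) = 26.32
(6) = 45.46
(7) = 34.43
(8) = 77.96
(9) = -0.59
(10) = -0.21
(11) = -46.98
(12) = 145.34
(13) = 14.72
(14) = 14.06
(15) = -13.47
(16) = 11.74
(17) = -39.93
(18) = 104.93
(19) = -11.35
(20) = 8.27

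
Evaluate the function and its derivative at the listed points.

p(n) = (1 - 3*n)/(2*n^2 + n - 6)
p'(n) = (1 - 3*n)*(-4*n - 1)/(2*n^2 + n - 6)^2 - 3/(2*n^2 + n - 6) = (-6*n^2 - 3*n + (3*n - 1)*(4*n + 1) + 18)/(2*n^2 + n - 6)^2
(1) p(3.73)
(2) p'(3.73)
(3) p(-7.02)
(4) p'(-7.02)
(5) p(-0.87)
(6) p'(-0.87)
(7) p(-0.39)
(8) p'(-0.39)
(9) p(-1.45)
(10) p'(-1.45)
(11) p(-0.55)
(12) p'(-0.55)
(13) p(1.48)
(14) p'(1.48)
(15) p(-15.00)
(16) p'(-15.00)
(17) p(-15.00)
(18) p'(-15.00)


(1) = -0.40
(2) = 0.13
(3) = 0.26
(4) = 0.05
(5) = -0.67
(6) = 0.87
(7) = -0.36
(8) = 0.53
(9) = -1.65
(10) = 3.36
(11) = -0.45
(12) = 0.59
(13) = 24.71
(14) = 1250.08
(15) = 0.11
(16) = 0.01
(17) = 0.11
(18) = 0.01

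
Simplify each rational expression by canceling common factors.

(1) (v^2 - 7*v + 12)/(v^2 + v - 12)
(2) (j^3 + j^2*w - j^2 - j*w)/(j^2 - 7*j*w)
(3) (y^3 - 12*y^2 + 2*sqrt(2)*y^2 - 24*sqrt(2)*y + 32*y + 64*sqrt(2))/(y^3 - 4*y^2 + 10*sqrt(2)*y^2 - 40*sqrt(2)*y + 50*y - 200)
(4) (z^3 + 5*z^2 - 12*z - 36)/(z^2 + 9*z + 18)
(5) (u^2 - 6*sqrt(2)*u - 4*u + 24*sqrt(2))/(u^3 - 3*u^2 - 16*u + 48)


(1) = (v - 4)/(v + 4)
(2) = (-j^2 - j*w + j + w)/(-j + 7*w)
(3) = (y^2 + y*(-8 + 2*sqrt(2)) - 16*sqrt(2))/(y^2 + 10*sqrt(2)*y + 50)
(4) = (z^2 - z - 6)/(z + 3)
(5) = (u - 6*sqrt(2))/(u^2 + u - 12)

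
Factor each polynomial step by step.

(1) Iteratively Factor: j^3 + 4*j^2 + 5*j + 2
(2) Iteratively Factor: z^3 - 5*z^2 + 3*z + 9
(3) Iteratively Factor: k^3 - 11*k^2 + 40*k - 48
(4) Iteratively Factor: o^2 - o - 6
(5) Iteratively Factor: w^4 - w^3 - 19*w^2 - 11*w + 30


(1) = (j + 1)*(j^2 + 3*j + 2) = (j + 1)*(j + 2)*(j + 1)
(2) = (z - 3)*(z^2 - 2*z - 3) = (z - 3)*(z + 1)*(z - 3)
(3) = (k - 4)*(k^2 - 7*k + 12) = (k - 4)*(k - 3)*(k - 4)
(4) = (o - 3)*(o + 2)
(5) = (w - 5)*(w^3 + 4*w^2 + w - 6) = (w - 5)*(w + 2)*(w^2 + 2*w - 3) = (w - 5)*(w - 1)*(w + 2)*(w + 3)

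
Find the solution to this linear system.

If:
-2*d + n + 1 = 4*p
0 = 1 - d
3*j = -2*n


Then:
d = 1
j = -8*p/3 - 2/3
n = 4*p + 1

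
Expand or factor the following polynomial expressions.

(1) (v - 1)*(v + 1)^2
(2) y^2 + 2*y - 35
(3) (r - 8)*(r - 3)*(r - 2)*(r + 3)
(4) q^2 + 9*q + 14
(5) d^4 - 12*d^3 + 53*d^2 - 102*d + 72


(1) = v^3 + v^2 - v - 1
(2) = (y - 5)*(y + 7)
(3) = r^4 - 10*r^3 + 7*r^2 + 90*r - 144
(4) = (q + 2)*(q + 7)
(5) = (d - 4)*(d - 3)^2*(d - 2)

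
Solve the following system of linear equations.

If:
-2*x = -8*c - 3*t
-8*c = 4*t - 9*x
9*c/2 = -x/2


Then:
c = 0
t = 0
x = 0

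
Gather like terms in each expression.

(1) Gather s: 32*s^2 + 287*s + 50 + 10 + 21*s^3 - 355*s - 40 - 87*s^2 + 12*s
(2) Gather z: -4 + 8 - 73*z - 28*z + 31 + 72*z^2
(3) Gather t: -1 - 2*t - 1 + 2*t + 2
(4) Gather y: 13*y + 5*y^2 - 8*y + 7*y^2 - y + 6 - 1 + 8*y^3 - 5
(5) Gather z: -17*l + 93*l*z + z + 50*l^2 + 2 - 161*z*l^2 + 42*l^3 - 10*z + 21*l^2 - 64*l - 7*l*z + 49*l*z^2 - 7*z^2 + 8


(1) = 21*s^3 - 55*s^2 - 56*s + 20
(2) = 72*z^2 - 101*z + 35
(3) = 0
(4) = 8*y^3 + 12*y^2 + 4*y
(5) = 42*l^3 + 71*l^2 - 81*l + z^2*(49*l - 7) + z*(-161*l^2 + 86*l - 9) + 10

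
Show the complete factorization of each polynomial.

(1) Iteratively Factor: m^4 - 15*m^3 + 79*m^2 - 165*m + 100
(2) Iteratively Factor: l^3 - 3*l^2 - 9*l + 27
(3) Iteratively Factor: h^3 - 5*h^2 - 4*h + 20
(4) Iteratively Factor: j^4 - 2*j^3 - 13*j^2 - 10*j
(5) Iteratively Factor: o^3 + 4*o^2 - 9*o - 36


(1) = (m - 1)*(m^3 - 14*m^2 + 65*m - 100) = (m - 5)*(m - 1)*(m^2 - 9*m + 20) = (m - 5)^2*(m - 1)*(m - 4)
(2) = (l - 3)*(l^2 - 9) = (l - 3)*(l + 3)*(l - 3)
(3) = (h - 5)*(h^2 - 4) = (h - 5)*(h - 2)*(h + 2)
(4) = (j + 1)*(j^3 - 3*j^2 - 10*j) = (j + 1)*(j + 2)*(j^2 - 5*j) = j*(j + 1)*(j + 2)*(j - 5)
(5) = (o - 3)*(o^2 + 7*o + 12) = (o - 3)*(o + 4)*(o + 3)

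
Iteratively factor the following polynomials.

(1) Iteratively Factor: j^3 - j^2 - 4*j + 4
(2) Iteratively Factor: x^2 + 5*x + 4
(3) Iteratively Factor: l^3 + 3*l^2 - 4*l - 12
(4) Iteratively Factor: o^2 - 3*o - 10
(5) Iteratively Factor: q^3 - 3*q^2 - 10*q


(1) = (j - 2)*(j^2 + j - 2) = (j - 2)*(j + 2)*(j - 1)
(2) = (x + 1)*(x + 4)
(3) = (l + 3)*(l^2 - 4) = (l + 2)*(l + 3)*(l - 2)
(4) = (o - 5)*(o + 2)
(5) = (q + 2)*(q^2 - 5*q) = q*(q + 2)*(q - 5)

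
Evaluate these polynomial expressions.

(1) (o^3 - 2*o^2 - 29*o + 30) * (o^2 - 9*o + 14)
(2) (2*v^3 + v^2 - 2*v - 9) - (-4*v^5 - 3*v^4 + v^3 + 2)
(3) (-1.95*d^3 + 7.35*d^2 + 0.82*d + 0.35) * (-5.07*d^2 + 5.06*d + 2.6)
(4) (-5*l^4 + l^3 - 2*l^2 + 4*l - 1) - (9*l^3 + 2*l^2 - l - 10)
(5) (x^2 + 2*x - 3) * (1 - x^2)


(1) = o^5 - 11*o^4 + 3*o^3 + 263*o^2 - 676*o + 420
(2) = 4*v^5 + 3*v^4 + v^3 + v^2 - 2*v - 11
(3) = 9.8865*d^5 - 47.1315*d^4 + 27.9636*d^3 + 21.4847*d^2 + 3.903*d + 0.91
(4) = -5*l^4 - 8*l^3 - 4*l^2 + 5*l + 9
(5) = -x^4 - 2*x^3 + 4*x^2 + 2*x - 3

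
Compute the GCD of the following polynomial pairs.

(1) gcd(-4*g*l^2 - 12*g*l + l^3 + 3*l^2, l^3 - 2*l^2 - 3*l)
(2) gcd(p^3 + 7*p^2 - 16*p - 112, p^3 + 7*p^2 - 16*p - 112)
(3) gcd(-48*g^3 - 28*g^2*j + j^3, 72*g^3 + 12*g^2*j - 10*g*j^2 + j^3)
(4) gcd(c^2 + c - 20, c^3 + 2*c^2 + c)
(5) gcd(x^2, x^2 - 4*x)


(1) = gcd(l*(-4*g + l)*(l + 3), l*(l - 3)*(l + 1)) = l
(2) = p^3 + 7*p^2 - 16*p - 112
(3) = gcd((-6*g + j)*(2*g + j)*(4*g + j), (-6*g + j)^2*(2*g + j)) = 12*g^2 + 4*g*j - j^2
(4) = 1
(5) = gcd(x^2, x*(x - 4)) = x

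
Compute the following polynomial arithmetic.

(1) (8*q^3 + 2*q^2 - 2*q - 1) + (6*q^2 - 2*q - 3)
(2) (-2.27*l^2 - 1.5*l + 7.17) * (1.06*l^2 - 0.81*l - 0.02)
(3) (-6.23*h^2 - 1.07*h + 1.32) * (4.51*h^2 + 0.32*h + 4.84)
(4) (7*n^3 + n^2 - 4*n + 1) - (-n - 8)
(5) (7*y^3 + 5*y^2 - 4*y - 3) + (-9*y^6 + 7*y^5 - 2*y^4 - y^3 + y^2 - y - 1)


(1) = 8*q^3 + 8*q^2 - 4*q - 4
(2) = -2.4062*l^4 + 0.2487*l^3 + 8.8606*l^2 - 5.7777*l - 0.1434
(3) = -28.0973*h^4 - 6.8193*h^3 - 24.5424*h^2 - 4.7564*h + 6.3888
(4) = 7*n^3 + n^2 - 3*n + 9
(5) = -9*y^6 + 7*y^5 - 2*y^4 + 6*y^3 + 6*y^2 - 5*y - 4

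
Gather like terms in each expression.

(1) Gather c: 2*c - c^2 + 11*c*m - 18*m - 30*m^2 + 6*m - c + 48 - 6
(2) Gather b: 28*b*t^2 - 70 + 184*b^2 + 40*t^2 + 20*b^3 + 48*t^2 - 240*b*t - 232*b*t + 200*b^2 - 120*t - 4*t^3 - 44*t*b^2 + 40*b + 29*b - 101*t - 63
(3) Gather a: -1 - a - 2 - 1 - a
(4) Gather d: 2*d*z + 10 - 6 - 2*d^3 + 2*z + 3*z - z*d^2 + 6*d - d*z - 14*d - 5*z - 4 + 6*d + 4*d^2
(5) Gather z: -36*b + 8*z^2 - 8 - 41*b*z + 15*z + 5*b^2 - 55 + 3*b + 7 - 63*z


(1) = -c^2 + c*(11*m + 1) - 30*m^2 - 12*m + 42
(2) = 20*b^3 + b^2*(384 - 44*t) + b*(28*t^2 - 472*t + 69) - 4*t^3 + 88*t^2 - 221*t - 133
(3) = -2*a - 4
(4) = -2*d^3 + d^2*(4 - z) + d*(z - 2)
(5) = 5*b^2 - 33*b + 8*z^2 + z*(-41*b - 48) - 56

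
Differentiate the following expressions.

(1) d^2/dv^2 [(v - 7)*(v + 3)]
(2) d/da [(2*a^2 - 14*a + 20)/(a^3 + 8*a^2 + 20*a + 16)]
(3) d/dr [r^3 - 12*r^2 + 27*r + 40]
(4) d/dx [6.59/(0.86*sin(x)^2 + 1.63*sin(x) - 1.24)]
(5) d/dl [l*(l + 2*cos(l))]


(1) = 2
(2) = 2*(-a^3 + 16*a^2 + 14*a - 156)/(a^5 + 14*a^4 + 76*a^3 + 200*a^2 + 256*a + 128)
(3) = 3*r^2 - 24*r + 27
(4) = -(11.3348*sin(x) + 10.7417)*cos(x)/(0.86*sin(x)^2 + 1.63*sin(x) - 1.24)^2
(5) = -2*l*sin(l) + 2*l + 2*cos(l)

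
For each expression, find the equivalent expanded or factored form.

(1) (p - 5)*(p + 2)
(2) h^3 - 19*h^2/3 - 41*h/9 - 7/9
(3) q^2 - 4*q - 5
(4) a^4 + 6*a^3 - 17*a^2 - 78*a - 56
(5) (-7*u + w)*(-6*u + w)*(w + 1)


(1) = p^2 - 3*p - 10
(2) = (h - 7)*(h + 1/3)^2
(3) = (q - 5)*(q + 1)
(4) = (a - 4)*(a + 1)*(a + 2)*(a + 7)
(5) = 42*u^2*w + 42*u^2 - 13*u*w^2 - 13*u*w + w^3 + w^2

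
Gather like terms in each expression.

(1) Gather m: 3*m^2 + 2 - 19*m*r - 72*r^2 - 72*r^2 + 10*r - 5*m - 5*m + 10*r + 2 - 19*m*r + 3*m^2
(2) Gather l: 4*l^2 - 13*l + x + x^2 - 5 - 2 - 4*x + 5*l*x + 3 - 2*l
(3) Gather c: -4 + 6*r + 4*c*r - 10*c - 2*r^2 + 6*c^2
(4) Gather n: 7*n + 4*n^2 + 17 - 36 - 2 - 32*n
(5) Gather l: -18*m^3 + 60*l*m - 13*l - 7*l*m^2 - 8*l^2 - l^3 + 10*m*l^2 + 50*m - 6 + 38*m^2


(1) = 6*m^2 + m*(-38*r - 10) - 144*r^2 + 20*r + 4
(2) = 4*l^2 + l*(5*x - 15) + x^2 - 3*x - 4
(3) = 6*c^2 + c*(4*r - 10) - 2*r^2 + 6*r - 4
(4) = 4*n^2 - 25*n - 21
(5) = -l^3 + l^2*(10*m - 8) + l*(-7*m^2 + 60*m - 13) - 18*m^3 + 38*m^2 + 50*m - 6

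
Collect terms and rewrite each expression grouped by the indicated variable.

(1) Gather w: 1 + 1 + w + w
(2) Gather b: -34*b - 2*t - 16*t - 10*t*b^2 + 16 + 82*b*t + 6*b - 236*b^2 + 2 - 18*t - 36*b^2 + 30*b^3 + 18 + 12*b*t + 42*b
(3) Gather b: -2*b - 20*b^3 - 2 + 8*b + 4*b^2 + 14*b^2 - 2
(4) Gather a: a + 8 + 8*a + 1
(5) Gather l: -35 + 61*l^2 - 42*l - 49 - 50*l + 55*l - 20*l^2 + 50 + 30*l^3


(1) = 2*w + 2
(2) = 30*b^3 + b^2*(-10*t - 272) + b*(94*t + 14) - 36*t + 36
(3) = -20*b^3 + 18*b^2 + 6*b - 4
(4) = 9*a + 9
(5) = 30*l^3 + 41*l^2 - 37*l - 34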